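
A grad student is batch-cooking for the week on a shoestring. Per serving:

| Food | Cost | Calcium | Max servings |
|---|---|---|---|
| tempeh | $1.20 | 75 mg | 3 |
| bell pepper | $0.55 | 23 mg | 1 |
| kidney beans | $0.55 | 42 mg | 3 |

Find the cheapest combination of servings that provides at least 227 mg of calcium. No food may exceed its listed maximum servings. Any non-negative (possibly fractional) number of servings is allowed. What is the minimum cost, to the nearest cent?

Cost per mg of calcium: kidney beans $0.0131, tempeh $0.0160, bell pepper $0.0239.
Take 3 servings of kidney beans: +126.0 mg calcium for $1.65 (total $1.65, still need 101.0 mg).
Take 1.347 servings of tempeh: +101.0 mg calcium for $1.62 (total $3.27, still need 0.0 mg).
Filling from the cheapest source first is optimal under one linear minimum: $3.27.

$3.27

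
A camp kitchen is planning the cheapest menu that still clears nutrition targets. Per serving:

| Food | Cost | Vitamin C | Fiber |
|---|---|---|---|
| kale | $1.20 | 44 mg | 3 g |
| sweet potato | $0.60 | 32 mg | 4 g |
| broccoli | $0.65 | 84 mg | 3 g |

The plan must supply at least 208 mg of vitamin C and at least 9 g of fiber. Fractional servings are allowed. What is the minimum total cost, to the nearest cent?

The cheapest plan sits at a corner of the feasible region — with two constraints it uses at most two foods.
kale only: max(208/44, 9/3) = 4.727 servings → $5.67.
sweet potato only: max(208/32, 9/4) = 6.5 servings → $3.90.
broccoli only: max(208/84, 9/3) = 3 servings → $1.95.
kale + sweet potato: intersection lies outside the first quadrant.
kale + broccoli with both tight: 1.1 servings and 1.9 servings → $2.56.
sweet potato + broccoli with both tight: 0.55 servings and 2.267 servings → $1.80.
The minimum over all feasible corners is $1.80.

$1.80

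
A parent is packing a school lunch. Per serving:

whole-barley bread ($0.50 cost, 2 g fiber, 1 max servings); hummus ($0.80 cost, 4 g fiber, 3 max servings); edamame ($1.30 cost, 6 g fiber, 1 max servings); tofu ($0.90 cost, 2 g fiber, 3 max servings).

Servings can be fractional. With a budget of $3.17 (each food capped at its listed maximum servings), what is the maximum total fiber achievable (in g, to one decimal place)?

15.6 g

Fiber per dollar: hummus 5, edamame 4.615, whole-barley bread 4, tofu 2.222.
Take 3 servings of hummus: spends $2.40, +12.0 g fiber (running total 12.0 g).
Take 0.5923 servings of edamame: spends $0.77, +3.6 g fiber (running total 15.6 g).
Filling greedily by fiber-per-dollar is optimal for one linear limit, giving 15.6 g.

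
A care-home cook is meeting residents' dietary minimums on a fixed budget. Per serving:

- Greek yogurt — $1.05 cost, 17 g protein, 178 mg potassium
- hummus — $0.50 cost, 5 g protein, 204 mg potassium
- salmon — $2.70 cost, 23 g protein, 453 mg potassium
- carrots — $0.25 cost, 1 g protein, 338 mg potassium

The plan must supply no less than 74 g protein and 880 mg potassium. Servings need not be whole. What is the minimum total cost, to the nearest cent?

The cheapest plan sits at a corner of the feasible region — with two constraints it uses at most two foods.
Greek yogurt only: max(74/17, 880/178) = 4.944 servings → $5.19.
hummus only: max(74/5, 880/204) = 14.8 servings → $7.40.
salmon only: max(74/23, 880/453) = 3.217 servings → $8.69.
carrots only: max(74/1, 880/338) = 74 servings → $18.50.
Greek yogurt + hummus with both tight: 4.149 servings and 0.6936 servings → $4.70.
Greek yogurt + salmon with both tight: 3.682 servings and 0.4957 servings → $5.20.
Greek yogurt + carrots with both tight: 4.334 servings and 0.3211 servings → $4.63.
hummus + salmon: the both-tight solution has a negative serving — not a feasible corner.
hummus + carrots: the both-tight solution has a negative serving — not a feasible corner.
salmon + carrots: the both-tight solution has a negative serving — not a feasible corner.
Cheapest feasible corner: $4.63.

$4.63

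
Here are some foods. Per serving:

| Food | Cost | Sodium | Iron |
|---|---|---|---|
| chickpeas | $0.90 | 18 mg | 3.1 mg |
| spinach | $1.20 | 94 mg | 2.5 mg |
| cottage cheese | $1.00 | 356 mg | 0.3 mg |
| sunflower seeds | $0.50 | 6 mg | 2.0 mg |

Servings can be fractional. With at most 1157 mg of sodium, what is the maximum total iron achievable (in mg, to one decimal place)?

Iron per mg sodium: sunflower seeds 0.3333, chickpeas 0.1722, spinach 0.0266, cottage cheese 0.0008427.
With no serving limits, spend the whole sodium allowance on sunflower seeds: 1157 mg / 6 mg × 2.0 mg = 385.7 mg.

385.7 mg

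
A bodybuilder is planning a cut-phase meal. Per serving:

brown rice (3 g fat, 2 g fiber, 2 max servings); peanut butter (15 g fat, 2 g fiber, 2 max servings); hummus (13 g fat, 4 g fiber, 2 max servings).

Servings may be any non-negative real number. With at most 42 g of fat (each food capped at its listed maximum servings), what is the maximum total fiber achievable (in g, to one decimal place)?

13.3 g

Fiber per g fat: brown rice 0.6667, hummus 0.3077, peanut butter 0.1333.
Take 2 servings of brown rice: uses 6 g fat, +4.0 g fiber (running total 4.0 g).
Take 2 servings of hummus: uses 26 g fat, +8.0 g fiber (running total 12.0 g).
Take 0.6667 servings of peanut butter: uses 10 g fat, +1.3 g fiber (running total 13.3 g).
Filling greedily by fiber-per-g fat is optimal for one linear limit, giving 13.3 g.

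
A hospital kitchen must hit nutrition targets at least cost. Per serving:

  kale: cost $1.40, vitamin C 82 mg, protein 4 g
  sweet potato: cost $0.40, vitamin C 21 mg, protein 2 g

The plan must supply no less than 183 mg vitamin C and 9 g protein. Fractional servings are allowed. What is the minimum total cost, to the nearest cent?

$3.13

Two binding constraints pin down two serving amounts, so the optimal mix uses at most two foods. The candidates are each food alone (scaled to the tighter of vitamin C/protein) and each pair with both constraints tight.
kale only: max(183/82, 9/4) = 2.25 servings → $3.15.
sweet potato only: max(183/21, 9/2) = 8.714 servings → $3.49.
kale + sweet potato with both tight: 2.212 servings and 0.075 servings → $3.13.
The minimum over all feasible corners is $3.13.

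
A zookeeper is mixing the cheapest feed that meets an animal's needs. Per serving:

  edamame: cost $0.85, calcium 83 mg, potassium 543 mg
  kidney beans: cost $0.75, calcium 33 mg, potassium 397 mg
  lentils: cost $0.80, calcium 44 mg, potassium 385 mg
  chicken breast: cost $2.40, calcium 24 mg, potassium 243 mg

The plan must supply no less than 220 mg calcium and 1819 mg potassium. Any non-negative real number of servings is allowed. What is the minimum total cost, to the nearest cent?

$2.85

edamame only: max(220/83, 1819/543) = 3.35 servings → $2.85.
kidney beans only: max(220/33, 1819/397) = 6.667 servings → $5.00.
lentils only: max(220/44, 1819/385) = 5 servings → $4.00.
chicken breast only: max(220/24, 1819/243) = 9.167 servings → $22.00.
edamame + kidney beans with both tight: 1.817 servings and 2.097 servings → $3.12.
edamame + lentils with both tight: 0.5784 servings and 3.909 servings → $3.62.
edamame + chicken breast with both tight: 1.374 servings and 4.416 servings → $11.77.
kidney beans + lentils with both targets exact would need a negative amount; discard.
kidney beans + chicken breast: intersection lies outside the first quadrant.
lentils + chicken breast: intersection lies outside the first quadrant.
Cheapest feasible corner: $2.85.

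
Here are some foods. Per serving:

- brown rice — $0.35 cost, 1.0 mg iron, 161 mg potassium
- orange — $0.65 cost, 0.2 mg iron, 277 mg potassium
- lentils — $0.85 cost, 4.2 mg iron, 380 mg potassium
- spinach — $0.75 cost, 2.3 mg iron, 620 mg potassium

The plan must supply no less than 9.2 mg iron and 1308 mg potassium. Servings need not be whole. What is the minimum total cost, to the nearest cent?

An LP optimum is at a vertex; with two nutrient constraints at most two foods are used. Check each candidate.
brown rice only: max(9.2/1.0, 1308/161) = 9.2 servings → $3.22.
orange only: max(9.2/0.2, 1308/277) = 46 servings → $29.90.
lentils only: max(9.2/4.2, 1308/380) = 3.442 servings → $2.93.
spinach only: max(9.2/2.3, 1308/620) = 4 servings → $3.00.
brown rice + orange: intersection lies outside the first quadrant.
brown rice + lentils with both tight: 6.744 servings and 0.5847 servings → $2.86.
brown rice + spinach: the both-tight solution has a negative serving — not a feasible corner.
orange + lentils with both tight: 1.837 servings and 2.103 servings → $2.98.
orange + spinach with both targets exact would need a negative amount; discard.
lentils + spinach with both tight: 1.558 servings and 1.155 servings → $2.19.
Cheapest feasible corner: $2.19.

$2.19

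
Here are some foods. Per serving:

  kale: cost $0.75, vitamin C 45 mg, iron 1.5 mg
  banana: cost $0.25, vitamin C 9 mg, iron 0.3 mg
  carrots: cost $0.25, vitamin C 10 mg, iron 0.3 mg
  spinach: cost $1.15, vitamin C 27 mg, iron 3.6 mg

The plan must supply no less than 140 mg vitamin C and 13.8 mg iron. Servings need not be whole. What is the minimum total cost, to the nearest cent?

kale only: max(140/45, 13.8/1.5) = 9.2 servings → $6.90.
banana only: max(140/9, 13.8/0.3) = 46 servings → $11.50.
carrots only: max(140/10, 13.8/0.3) = 46 servings → $11.50.
spinach only: max(140/27, 13.8/3.6) = 5.185 servings → $5.96.
kale + banana (both tight): parallel constraints — no distinct corner.
kale + carrots with both targets exact would need a negative amount; discard.
kale + spinach with both tight: 1.081 servings and 3.383 servings → $4.70.
banana + carrots: the both-tight solution has a negative serving — not a feasible corner.
banana + spinach with both tight: 5.407 servings and 3.383 servings → $5.24.
carrots + spinach with both tight: 4.71 servings and 3.441 servings → $5.13.
Cheapest feasible corner: $4.70.

$4.70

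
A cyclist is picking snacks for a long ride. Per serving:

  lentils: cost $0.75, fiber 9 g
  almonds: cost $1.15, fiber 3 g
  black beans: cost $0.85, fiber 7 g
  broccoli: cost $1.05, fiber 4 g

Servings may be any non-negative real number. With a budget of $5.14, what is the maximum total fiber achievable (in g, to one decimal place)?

Fiber per dollar: lentils 12, black beans 8.235, broccoli 3.81, almonds 2.609.
With no serving limits, spend the whole cost allowance on lentils: $5.14 / $0.75 × 9 g = 61.7 g.

61.7 g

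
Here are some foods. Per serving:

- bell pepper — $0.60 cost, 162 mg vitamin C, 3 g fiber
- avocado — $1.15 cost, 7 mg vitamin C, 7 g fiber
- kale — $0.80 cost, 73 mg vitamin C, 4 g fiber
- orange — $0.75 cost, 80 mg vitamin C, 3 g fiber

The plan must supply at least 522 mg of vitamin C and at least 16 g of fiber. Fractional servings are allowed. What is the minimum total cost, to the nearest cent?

An LP optimum is at a vertex; with two nutrient constraints at most two foods are used. Check each candidate.
bell pepper only: max(522/162, 16/3) = 5.333 servings → $3.20.
avocado only: max(522/7, 16/7) = 74.57 servings → $85.76.
kale only: max(522/73, 16/4) = 7.151 servings → $5.72.
orange only: max(522/80, 16/3) = 6.525 servings → $4.89.
bell pepper + avocado with both tight: 3.182 servings and 0.9218 servings → $2.97.
bell pepper + kale with both tight: 2.145 servings and 2.392 servings → $3.20.
bell pepper + orange with both tight: 1.163 servings and 4.171 servings → $3.83.
avocado + kale: intersection lies outside the first quadrant.
avocado + orange with both targets exact would need a negative amount; discard.
kale + orange: the both-tight solution has a negative serving — not a feasible corner.
The minimum over all feasible corners is $2.97.

$2.97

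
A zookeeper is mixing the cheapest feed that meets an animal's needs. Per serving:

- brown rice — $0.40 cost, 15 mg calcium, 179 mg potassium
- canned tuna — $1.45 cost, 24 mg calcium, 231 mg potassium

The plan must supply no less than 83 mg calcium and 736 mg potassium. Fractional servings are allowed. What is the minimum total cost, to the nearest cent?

$2.21

For a min-cost LP with two ≥-constraints, a basic feasible solution has at most two positive variables.
brown rice only: max(83/15, 736/179) = 5.533 servings → $2.21.
canned tuna only: max(83/24, 736/231) = 3.458 servings → $5.01.
brown rice + canned tuna: intersection lies outside the first quadrant.
Cheapest feasible corner: $2.21.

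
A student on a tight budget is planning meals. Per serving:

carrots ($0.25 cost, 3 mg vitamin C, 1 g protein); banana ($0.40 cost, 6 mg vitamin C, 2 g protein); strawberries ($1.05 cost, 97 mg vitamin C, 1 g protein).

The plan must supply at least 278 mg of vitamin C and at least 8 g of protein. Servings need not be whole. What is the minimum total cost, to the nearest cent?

$3.90

carrots only: max(278/3, 8/1) = 92.67 servings → $23.17.
banana only: max(278/6, 8/2) = 46.33 servings → $18.53.
strawberries only: max(278/97, 8/1) = 8 servings → $8.40.
carrots + banana (both tight): parallel constraints — no distinct corner.
carrots + strawberries with both tight: 5.298 servings and 2.702 servings → $4.16.
banana + strawberries with both tight: 2.649 servings and 2.702 servings → $3.90.
Cheapest feasible corner: $3.90.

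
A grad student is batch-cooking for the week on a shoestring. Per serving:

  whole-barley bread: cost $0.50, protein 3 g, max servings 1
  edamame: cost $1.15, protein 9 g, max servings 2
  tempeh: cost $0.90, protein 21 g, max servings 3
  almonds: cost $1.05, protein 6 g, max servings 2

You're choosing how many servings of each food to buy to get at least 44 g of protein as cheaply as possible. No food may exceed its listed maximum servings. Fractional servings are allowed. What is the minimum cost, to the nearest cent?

Cost per g of protein: tempeh $0.0429, edamame $0.1278, whole-barley bread $0.1667, almonds $0.1750.
Take 2.095 servings of tempeh: +44.0 g protein for $1.89 (total $1.89, still need 0.0 g).
Greedy by cheapest-per-g is optimal for a single linear constraint, so the minimum cost is $1.89.

$1.89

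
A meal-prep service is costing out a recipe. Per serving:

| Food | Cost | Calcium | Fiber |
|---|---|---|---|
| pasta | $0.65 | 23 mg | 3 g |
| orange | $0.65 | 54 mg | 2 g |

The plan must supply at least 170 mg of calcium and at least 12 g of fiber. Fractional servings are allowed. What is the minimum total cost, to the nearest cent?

$3.04

With two linear requirements the optimum uses one or two foods; enumerate the corners.
pasta only: max(170/23, 12/3) = 7.391 servings → $4.80.
orange only: max(170/54, 12/2) = 6 servings → $3.90.
pasta + orange with both tight: 2.655 servings and 2.017 servings → $3.04.
So the least-cost plan costs $3.04.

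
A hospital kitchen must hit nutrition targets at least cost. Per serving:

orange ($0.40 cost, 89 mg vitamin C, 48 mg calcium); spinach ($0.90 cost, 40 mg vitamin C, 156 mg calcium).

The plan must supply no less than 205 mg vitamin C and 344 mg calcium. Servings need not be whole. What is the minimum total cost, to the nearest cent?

$2.17

Minimising a linear cost over {vitamin C ≥ 205, calcium ≥ 344, servings ≥ 0} — the optimum is at a vertex, using one or two foods.
orange only: max(205/89, 344/48) = 7.167 servings → $2.87.
spinach only: max(205/40, 344/156) = 5.125 servings → $4.61.
orange + spinach with both tight: 1.523 servings and 1.737 servings → $2.17.
Cheapest feasible corner: $2.17.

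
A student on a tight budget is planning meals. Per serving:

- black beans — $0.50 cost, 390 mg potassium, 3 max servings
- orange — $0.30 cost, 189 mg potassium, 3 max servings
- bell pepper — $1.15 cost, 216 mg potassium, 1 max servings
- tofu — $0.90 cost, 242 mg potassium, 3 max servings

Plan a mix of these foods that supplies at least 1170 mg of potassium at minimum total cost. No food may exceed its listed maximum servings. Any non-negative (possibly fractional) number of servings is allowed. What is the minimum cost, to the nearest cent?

Cost per mg of potassium: black beans $0.0013, orange $0.0016, tofu $0.0037, bell pepper $0.0053.
Take 3 servings of black beans: +1170.0 mg potassium for $1.50 (total $1.50, still need 0.0 mg).
Filling from the cheapest source first is optimal under one linear minimum: $1.50.

$1.50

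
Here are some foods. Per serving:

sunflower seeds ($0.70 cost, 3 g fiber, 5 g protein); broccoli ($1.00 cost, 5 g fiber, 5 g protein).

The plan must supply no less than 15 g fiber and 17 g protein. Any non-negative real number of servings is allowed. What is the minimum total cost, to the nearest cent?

sunflower seeds only: max(15/3, 17/5) = 5 servings → $3.50.
broccoli only: max(15/5, 17/5) = 3.4 servings → $3.40.
sunflower seeds + broccoli with both tight: 1 serving and 2.4 servings → $3.10.
The minimum over all feasible corners is $3.10.

$3.10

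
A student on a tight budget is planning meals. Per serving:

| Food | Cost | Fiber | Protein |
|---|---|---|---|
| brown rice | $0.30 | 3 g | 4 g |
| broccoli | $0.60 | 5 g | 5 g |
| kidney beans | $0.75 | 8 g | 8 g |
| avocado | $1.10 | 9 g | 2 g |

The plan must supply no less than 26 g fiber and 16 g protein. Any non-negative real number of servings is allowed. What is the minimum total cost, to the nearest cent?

$2.44

Two binding constraints pin down two serving amounts, so the optimal mix uses at most two foods. The candidates are each food alone (scaled to the tighter of fiber/protein) and each pair with both constraints tight.
brown rice only: max(26/3, 16/4) = 8.667 servings → $2.60.
broccoli only: max(26/5, 16/5) = 5.2 servings → $3.12.
kidney beans only: max(26/8, 16/8) = 3.25 servings → $2.44.
avocado only: max(26/9, 16/2) = 8 servings → $8.80.
brown rice + broccoli: intersection lies outside the first quadrant.
brown rice + kidney beans: intersection lies outside the first quadrant.
brown rice + avocado with both tight: 3.067 servings and 1.867 servings → $2.97.
broccoli + kidney beans (both tight): parallel constraints — no distinct corner.
broccoli + avocado with both tight: 2.629 servings and 1.429 servings → $3.15.
kidney beans + avocado with both tight: 1.643 servings and 1.429 servings → $2.80.
Cheapest feasible corner: $2.44.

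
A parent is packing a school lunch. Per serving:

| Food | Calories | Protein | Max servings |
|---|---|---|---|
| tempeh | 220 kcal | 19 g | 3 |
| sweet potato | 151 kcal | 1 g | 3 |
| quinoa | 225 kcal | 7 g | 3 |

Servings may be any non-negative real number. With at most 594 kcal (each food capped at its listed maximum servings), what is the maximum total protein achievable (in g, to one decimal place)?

Protein per kcal: tempeh 0.08636, quinoa 0.03111, sweet potato 0.006623.
Take 2.7 servings of tempeh: uses 594 kcal, +51.3 g protein (running total 51.3 g).
Filling greedily by protein-per-kcal is optimal for one linear limit, giving 51.3 g.

51.3 g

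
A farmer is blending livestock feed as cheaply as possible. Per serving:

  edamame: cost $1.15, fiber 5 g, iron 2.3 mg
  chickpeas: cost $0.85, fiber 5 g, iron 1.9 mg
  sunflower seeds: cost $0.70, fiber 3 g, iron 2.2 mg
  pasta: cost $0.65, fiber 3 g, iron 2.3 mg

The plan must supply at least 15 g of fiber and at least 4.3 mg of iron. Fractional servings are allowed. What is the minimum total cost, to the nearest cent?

$2.55

edamame only: max(15/5, 4.3/2.3) = 3 servings → $3.45.
chickpeas only: max(15/5, 4.3/1.9) = 3 servings → $2.55.
sunflower seeds only: max(15/3, 4.3/2.2) = 5 servings → $3.50.
pasta only: max(15/3, 4.3/2.3) = 5 servings → $3.25.
edamame + chickpeas: the both-tight solution has a negative serving — not a feasible corner.
edamame + sunflower seeds with both targets exact would need a negative amount; discard.
edamame + pasta: intersection lies outside the first quadrant.
chickpeas + sunflower seeds: the both-tight solution has a negative serving — not a feasible corner.
chickpeas + pasta: the both-tight solution has a negative serving — not a feasible corner.
sunflower seeds + pasta: intersection lies outside the first quadrant.
Cheapest feasible corner: $2.55.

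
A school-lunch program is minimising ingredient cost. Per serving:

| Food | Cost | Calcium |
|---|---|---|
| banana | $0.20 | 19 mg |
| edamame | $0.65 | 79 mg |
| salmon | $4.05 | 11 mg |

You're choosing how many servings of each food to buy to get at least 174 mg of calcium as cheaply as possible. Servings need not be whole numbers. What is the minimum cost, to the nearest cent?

Cost per mg of calcium: edamame $0.0082, banana $0.0105, salmon $0.3682.
With no serving limits, use only edamame: 174 mg / 79 mg = 2.203 servings × $0.65 = $1.43.

$1.43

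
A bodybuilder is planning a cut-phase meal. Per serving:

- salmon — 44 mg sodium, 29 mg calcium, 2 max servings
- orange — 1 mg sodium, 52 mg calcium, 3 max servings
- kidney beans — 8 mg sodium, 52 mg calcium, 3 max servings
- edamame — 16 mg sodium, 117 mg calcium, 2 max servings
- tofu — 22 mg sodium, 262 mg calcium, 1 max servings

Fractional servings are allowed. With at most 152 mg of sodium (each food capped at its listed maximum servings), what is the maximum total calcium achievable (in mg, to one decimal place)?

Calcium per mg sodium: orange 52, tofu 11.91, edamame 7.312, kidney beans 6.5, salmon 0.6591.
Take 3 servings of orange: uses 3 mg sodium, +156.0 mg calcium (running total 156.0 mg).
Take 1 serving of tofu: uses 22 mg sodium, +262.0 mg calcium (running total 418.0 mg).
Take 2 servings of edamame: uses 32 mg sodium, +234.0 mg calcium (running total 652.0 mg).
Take 3 servings of kidney beans: uses 24 mg sodium, +156.0 mg calcium (running total 808.0 mg).
Take 1.614 servings of salmon: uses 71 mg sodium, +46.8 mg calcium (running total 854.8 mg).
Greedy by best ratio exhausts the sodium allowance optimally: 854.8 mg.

854.8 mg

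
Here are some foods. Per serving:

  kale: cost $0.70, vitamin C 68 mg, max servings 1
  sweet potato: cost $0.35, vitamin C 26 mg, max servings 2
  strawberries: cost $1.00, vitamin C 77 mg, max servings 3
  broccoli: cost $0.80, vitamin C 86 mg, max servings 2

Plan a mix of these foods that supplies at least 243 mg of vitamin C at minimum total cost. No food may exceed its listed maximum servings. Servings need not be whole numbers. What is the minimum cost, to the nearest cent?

Cost per mg of vitamin C: broccoli $0.0093, kale $0.0103, strawberries $0.0130, sweet potato $0.0135.
Take 2 servings of broccoli: +172.0 mg vitamin C for $1.60 (total $1.60, still need 71.0 mg).
Take 1 serving of kale: +68.0 mg vitamin C for $0.70 (total $2.30, still need 3.0 mg).
Take 0.03896 servings of strawberries: +3.0 mg vitamin C for $0.04 (total $2.34, still need 0.0 mg).
Filling from the cheapest source first is optimal under one linear minimum: $2.34.

$2.34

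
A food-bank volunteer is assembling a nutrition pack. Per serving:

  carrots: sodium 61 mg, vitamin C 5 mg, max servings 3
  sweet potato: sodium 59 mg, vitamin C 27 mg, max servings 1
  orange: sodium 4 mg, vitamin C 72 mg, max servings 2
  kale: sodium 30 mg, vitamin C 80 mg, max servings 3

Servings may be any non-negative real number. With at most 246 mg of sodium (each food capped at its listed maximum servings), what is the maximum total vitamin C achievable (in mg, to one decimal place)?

418.3 mg

Vitamin C per mg sodium: orange 18, kale 2.667, sweet potato 0.4576, carrots 0.08197.
Take 2 servings of orange: uses 8 mg sodium, +144.0 mg vitamin C (running total 144.0 mg).
Take 3 servings of kale: uses 90 mg sodium, +240.0 mg vitamin C (running total 384.0 mg).
Take 1 serving of sweet potato: uses 59 mg sodium, +27.0 mg vitamin C (running total 411.0 mg).
Take 1.459 servings of carrots: uses 89 mg sodium, +7.3 mg vitamin C (running total 418.3 mg).
Filling greedily by vitamin C-per-mg sodium is optimal for one linear limit, giving 418.3 mg.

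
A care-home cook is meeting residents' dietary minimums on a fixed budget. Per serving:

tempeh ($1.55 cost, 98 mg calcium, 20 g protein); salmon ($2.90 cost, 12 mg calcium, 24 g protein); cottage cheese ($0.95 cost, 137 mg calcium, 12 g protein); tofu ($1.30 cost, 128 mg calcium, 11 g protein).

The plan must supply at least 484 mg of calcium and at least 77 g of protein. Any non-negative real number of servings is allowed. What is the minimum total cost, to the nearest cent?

$5.99

For a min-cost LP with two ≥-constraints, a basic feasible solution has at most two positive variables.
tempeh only: max(484/98, 77/20) = 4.939 servings → $7.66.
salmon only: max(484/12, 77/24) = 40.33 servings → $116.97.
cottage cheese only: max(484/137, 77/12) = 6.417 servings → $6.10.
tofu only: max(484/128, 77/11) = 7 servings → $9.10.
tempeh + salmon with both targets exact would need a negative amount; discard.
tempeh + cottage cheese with both tight: 3.031 servings and 1.364 servings → $5.99.
tempeh + tofu with both tight: 3.058 servings and 1.44 servings → $6.61.
salmon + cottage cheese with both tight: 1.508 servings and 3.401 servings → $7.60.
salmon + tofu with both tight: 1.541 servings and 3.637 servings → $9.20.
cottage cheese + tofu: intersection lies outside the first quadrant.
Cheapest feasible corner: $5.99.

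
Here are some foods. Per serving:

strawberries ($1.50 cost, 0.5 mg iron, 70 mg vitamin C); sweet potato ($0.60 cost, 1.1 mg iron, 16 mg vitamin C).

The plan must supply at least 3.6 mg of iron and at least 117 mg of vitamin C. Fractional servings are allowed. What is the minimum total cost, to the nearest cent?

strawberries only: max(3.6/0.5, 117/70) = 7.2 servings → $10.80.
sweet potato only: max(3.6/1.1, 117/16) = 7.312 servings → $4.39.
strawberries + sweet potato with both tight: 1.03 servings and 2.804 servings → $3.23.
The minimum over all feasible corners is $3.23.

$3.23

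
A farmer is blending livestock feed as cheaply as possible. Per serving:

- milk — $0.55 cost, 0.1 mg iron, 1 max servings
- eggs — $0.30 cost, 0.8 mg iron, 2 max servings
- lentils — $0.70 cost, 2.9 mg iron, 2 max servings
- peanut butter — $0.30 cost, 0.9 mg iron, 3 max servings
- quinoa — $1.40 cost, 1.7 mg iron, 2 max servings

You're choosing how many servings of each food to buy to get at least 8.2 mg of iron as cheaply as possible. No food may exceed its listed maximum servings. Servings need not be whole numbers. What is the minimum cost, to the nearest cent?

$2.20

Cost per mg of iron: lentils $0.2414, peanut butter $0.3333, eggs $0.3750, quinoa $0.8235, milk $5.5000.
Take 2 servings of lentils: +5.8 mg iron for $1.40 (total $1.40, still need 2.4 mg).
Take 2.667 servings of peanut butter: +2.4 mg iron for $0.80 (total $2.20, still need 0.0 mg).
Filling from the cheapest source first is optimal under one linear minimum: $2.20.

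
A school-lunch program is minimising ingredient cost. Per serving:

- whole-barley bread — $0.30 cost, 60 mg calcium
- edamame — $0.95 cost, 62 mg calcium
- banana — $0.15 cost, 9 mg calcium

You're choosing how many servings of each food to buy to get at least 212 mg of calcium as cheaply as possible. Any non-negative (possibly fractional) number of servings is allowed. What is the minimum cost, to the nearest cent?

Cost per mg of calcium: whole-barley bread $0.0050, edamame $0.0153, banana $0.0167.
With no serving limits, use only whole-barley bread: 212 mg / 60 mg = 3.533 servings × $0.30 = $1.06.

$1.06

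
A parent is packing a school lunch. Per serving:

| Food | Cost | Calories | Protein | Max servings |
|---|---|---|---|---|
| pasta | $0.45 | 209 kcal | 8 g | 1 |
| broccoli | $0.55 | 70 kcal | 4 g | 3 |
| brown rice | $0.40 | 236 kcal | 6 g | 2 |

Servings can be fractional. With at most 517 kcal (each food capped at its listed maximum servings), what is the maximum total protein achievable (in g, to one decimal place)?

22.5 g

Protein per kcal: broccoli 0.05714, pasta 0.03828, brown rice 0.02542.
Take 3 servings of broccoli: uses 210 kcal, +12.0 g protein (running total 12.0 g).
Take 1 serving of pasta: uses 209 kcal, +8.0 g protein (running total 20.0 g).
Take 0.4153 servings of brown rice: uses 98 kcal, +2.5 g protein (running total 22.5 g).
Greedy by best ratio exhausts the calories allowance optimally: 22.5 g.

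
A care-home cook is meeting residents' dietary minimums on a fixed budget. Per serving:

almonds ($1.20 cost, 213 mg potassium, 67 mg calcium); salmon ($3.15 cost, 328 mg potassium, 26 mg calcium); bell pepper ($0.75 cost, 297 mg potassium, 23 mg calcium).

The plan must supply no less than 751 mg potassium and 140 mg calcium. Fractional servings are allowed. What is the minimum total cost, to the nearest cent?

For a min-cost LP with two ≥-constraints, a basic feasible solution has at most two positive variables.
almonds only: max(751/213, 140/67) = 3.526 servings → $4.23.
salmon only: max(751/328, 140/26) = 5.385 servings → $16.96.
bell pepper only: max(751/297, 140/23) = 6.087 servings → $4.57.
almonds + salmon with both tight: 1.606 servings and 1.247 servings → $5.85.
almonds + bell pepper with both tight: 1.62 servings and 1.366 servings → $2.97.
salmon + bell pepper with both targets exact would need a negative amount; discard.
Cheapest feasible corner: $2.97.

$2.97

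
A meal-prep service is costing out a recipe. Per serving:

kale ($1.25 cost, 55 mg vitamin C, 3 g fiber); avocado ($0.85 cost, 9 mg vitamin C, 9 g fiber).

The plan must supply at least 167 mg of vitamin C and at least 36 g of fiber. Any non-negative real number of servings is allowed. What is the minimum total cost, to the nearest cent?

$5.84

Compare the cost at each extreme point of the feasible region.
kale only: max(167/55, 36/3) = 12 servings → $15.00.
avocado only: max(167/9, 36/9) = 18.56 servings → $15.77.
kale + avocado with both tight: 2.519 servings and 3.16 servings → $5.84.
The minimum over all feasible corners is $5.84.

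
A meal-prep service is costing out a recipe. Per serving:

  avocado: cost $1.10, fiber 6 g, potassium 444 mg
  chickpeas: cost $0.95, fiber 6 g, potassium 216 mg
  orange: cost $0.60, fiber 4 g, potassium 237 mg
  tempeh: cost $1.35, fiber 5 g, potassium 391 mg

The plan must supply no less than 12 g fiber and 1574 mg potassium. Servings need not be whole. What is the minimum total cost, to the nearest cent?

$3.90

An LP optimum is at a vertex; with two nutrient constraints at most two foods are used. Check each candidate.
avocado only: max(12/6, 1574/444) = 3.545 servings → $3.90.
chickpeas only: max(12/6, 1574/216) = 7.287 servings → $6.92.
orange only: max(12/4, 1574/237) = 6.641 servings → $3.98.
tempeh only: max(12/5, 1574/391) = 4.026 servings → $5.43.
avocado + chickpeas with both targets exact would need a negative amount; discard.
avocado + orange: the both-tight solution has a negative serving — not a feasible corner.
avocado + tempeh: the both-tight solution has a negative serving — not a feasible corner.
chickpeas + orange: the both-tight solution has a negative serving — not a feasible corner.
chickpeas + tempeh with both targets exact would need a negative amount; discard.
orange + tempeh with both targets exact would need a negative amount; discard.
So the least-cost plan costs $3.90.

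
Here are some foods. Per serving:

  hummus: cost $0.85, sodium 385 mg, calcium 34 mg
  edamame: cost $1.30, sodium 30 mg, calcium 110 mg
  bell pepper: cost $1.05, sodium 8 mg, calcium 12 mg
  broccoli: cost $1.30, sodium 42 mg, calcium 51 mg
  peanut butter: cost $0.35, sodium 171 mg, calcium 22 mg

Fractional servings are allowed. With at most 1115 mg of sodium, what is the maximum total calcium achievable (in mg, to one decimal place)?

Calcium per mg sodium: edamame 3.667, bell pepper 1.5, broccoli 1.214, peanut butter 0.1287, hummus 0.08831.
With no serving limits, spend the whole sodium allowance on edamame: 1115 mg / 30 mg × 110 mg = 4088.3 mg.

4088.3 mg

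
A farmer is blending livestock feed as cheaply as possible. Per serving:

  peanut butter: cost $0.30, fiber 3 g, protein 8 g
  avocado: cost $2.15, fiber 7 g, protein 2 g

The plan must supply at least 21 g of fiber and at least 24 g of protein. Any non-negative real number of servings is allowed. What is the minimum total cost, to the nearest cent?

The cheapest plan sits at a corner of the feasible region — with two constraints it uses at most two foods.
peanut butter only: max(21/3, 24/8) = 7 servings → $2.10.
avocado only: max(21/7, 24/2) = 12 servings → $25.80.
peanut butter + avocado with both tight: 2.52 servings and 1.92 servings → $4.88.
So the least-cost plan costs $2.10.

$2.10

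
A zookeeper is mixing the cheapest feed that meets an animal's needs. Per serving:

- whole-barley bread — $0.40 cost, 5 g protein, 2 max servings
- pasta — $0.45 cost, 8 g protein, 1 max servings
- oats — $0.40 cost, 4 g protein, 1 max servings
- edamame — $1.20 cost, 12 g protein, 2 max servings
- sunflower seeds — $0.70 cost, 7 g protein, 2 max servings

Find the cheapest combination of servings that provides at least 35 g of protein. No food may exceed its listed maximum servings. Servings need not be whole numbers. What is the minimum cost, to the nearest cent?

Cost per g of protein: pasta $0.0563, whole-barley bread $0.0800, oats $0.1000, edamame $0.1000, sunflower seeds $0.1000.
Take 1 serving of pasta: +8.0 g protein for $0.45 (total $0.45, still need 27.0 g).
Take 2 servings of whole-barley bread: +10.0 g protein for $0.80 (total $1.25, still need 17.0 g).
Take 1 serving of oats: +4.0 g protein for $0.40 (total $1.65, still need 13.0 g).
Take 1.083 servings of edamame: +13.0 g protein for $1.30 (total $2.95, still need 0.0 g).
Greedy by cheapest-per-g is optimal for a single linear constraint, so the minimum cost is $2.95.

$2.95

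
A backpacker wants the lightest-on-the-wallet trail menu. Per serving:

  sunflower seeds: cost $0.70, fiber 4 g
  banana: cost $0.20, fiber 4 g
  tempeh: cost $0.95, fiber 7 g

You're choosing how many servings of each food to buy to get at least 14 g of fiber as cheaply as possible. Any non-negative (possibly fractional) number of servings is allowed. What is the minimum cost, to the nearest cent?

$0.70

Cost per g of fiber: banana $0.0500, tempeh $0.1357, sunflower seeds $0.1750.
With no serving limits, use only banana: 14 g / 4 g = 3.5 servings × $0.20 = $0.70.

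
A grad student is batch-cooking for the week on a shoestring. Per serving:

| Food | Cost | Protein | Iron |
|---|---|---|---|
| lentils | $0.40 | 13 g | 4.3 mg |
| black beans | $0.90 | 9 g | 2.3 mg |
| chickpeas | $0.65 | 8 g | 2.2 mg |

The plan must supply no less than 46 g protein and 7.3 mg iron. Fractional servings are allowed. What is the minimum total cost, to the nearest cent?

$1.42

The cheapest plan sits at a corner of the feasible region — with two constraints it uses at most two foods.
lentils only: max(46/13, 7.3/4.3) = 3.538 servings → $1.42.
black beans only: max(46/9, 7.3/2.3) = 5.111 servings → $4.60.
chickpeas only: max(46/8, 7.3/2.2) = 5.75 servings → $3.74.
lentils + black beans: the both-tight solution has a negative serving — not a feasible corner.
lentils + chickpeas: intersection lies outside the first quadrant.
black beans + chickpeas: intersection lies outside the first quadrant.
The minimum over all feasible corners is $1.42.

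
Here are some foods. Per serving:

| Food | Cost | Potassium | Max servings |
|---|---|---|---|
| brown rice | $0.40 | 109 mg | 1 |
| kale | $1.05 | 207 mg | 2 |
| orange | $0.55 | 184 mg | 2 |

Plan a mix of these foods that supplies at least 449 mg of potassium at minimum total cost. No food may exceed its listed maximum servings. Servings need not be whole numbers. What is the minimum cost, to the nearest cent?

$1.40

Cost per mg of potassium: orange $0.0030, brown rice $0.0037, kale $0.0051.
Take 2 servings of orange: +368.0 mg potassium for $1.10 (total $1.10, still need 81.0 mg).
Take 0.7431 servings of brown rice: +81.0 mg potassium for $0.30 (total $1.40, still need 0.0 mg).
Greedy by cheapest-per-mg is optimal for a single linear constraint, so the minimum cost is $1.40.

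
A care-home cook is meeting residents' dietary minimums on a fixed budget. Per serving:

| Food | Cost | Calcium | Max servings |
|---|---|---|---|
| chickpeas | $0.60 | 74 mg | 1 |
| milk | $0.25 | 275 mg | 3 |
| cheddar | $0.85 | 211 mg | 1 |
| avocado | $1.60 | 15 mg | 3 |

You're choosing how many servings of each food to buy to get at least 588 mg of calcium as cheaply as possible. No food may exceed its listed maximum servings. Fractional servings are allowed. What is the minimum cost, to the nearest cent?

$0.53

Cost per mg of calcium: milk $0.0009, cheddar $0.0040, chickpeas $0.0081, avocado $0.1067.
Take 2.138 servings of milk: +588.0 mg calcium for $0.53 (total $0.53, still need 0.0 mg).
Greedy by cheapest-per-mg is optimal for a single linear constraint, so the minimum cost is $0.53.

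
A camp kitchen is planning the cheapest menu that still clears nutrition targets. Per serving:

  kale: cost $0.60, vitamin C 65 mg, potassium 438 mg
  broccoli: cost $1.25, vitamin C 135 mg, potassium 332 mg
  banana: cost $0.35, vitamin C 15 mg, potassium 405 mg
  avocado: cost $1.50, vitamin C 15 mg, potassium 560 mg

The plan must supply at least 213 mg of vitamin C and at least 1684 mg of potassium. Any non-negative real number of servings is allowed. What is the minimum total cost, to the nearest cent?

kale only: max(213/65, 1684/438) = 3.845 servings → $2.31.
broccoli only: max(213/135, 1684/332) = 5.072 servings → $6.34.
banana only: max(213/15, 1684/405) = 14.2 servings → $4.97.
avocado only: max(213/15, 1684/560) = 14.2 servings → $21.30.
kale + broccoli: the both-tight solution has a negative serving — not a feasible corner.
kale + banana with both tight: 3.088 servings and 0.8183 servings → $2.14.
kale + avocado with both tight: 3.152 servings and 0.5419 servings → $2.70.
broccoli + banana with both tight: 1.228 servings and 3.152 servings → $2.64.
broccoli + avocado with both tight: 1.331 servings and 2.218 servings → $4.99.
banana + avocado: the both-tight solution has a negative serving — not a feasible corner.
So the least-cost plan costs $2.14.

$2.14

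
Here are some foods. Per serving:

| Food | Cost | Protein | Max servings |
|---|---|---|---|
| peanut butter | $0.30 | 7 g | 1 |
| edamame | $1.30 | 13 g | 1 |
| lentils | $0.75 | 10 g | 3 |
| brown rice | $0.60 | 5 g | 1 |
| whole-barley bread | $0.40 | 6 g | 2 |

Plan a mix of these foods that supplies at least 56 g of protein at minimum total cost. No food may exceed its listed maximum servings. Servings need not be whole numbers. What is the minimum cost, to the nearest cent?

$4.05

Cost per g of protein: peanut butter $0.0429, whole-barley bread $0.0667, lentils $0.0750, edamame $0.1000, brown rice $0.1200.
Take 1 serving of peanut butter: +7.0 g protein for $0.30 (total $0.30, still need 49.0 g).
Take 2 servings of whole-barley bread: +12.0 g protein for $0.80 (total $1.10, still need 37.0 g).
Take 3 servings of lentils: +30.0 g protein for $2.25 (total $3.35, still need 7.0 g).
Take 0.5385 servings of edamame: +7.0 g protein for $0.70 (total $4.05, still need 0.0 g).
Filling from the cheapest source first is optimal under one linear minimum: $4.05.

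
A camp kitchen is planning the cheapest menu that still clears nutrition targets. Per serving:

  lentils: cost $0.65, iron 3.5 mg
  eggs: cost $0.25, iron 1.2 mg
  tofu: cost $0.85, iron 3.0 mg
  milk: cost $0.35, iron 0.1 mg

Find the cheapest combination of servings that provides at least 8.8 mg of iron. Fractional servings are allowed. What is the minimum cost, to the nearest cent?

$1.63

Cost per mg of iron: lentils $0.1857, eggs $0.2083, tofu $0.2833, milk $3.5000.
With no serving limits, use only lentils: 8.8 mg / 3.5 mg = 2.514 servings × $0.65 = $1.63.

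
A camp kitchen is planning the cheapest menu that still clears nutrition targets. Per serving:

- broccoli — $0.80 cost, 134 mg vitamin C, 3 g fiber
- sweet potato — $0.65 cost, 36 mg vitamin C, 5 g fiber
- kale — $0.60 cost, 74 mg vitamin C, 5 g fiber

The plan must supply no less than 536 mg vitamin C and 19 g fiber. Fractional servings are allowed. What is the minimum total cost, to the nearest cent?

broccoli only: max(536/134, 19/3) = 6.333 servings → $5.07.
sweet potato only: max(536/36, 19/5) = 14.89 servings → $9.68.
kale only: max(536/74, 19/5) = 7.243 servings → $4.35.
broccoli + sweet potato with both tight: 3.552 servings and 1.669 servings → $3.93.
broccoli + kale with both tight: 2.844 servings and 2.094 servings → $3.53.
sweet potato + kale: the both-tight solution has a negative serving — not a feasible corner.
Cheapest feasible corner: $3.53.

$3.53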